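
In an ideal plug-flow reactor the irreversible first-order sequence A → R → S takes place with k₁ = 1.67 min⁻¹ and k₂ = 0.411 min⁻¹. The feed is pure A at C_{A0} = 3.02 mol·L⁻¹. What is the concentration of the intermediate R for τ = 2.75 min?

For first-order series with pure A initially, C_R(τ) = k₁C_{A0}/(k₂−k₁)·(e^(−k₁τ) − e^(−k₂τ)).
e^(−k₁τ) = e^(−1.67×2.75) = e^(−4.592) = 0.01013; e^(−k₂τ) = e^(−1.130) = 0.3230.
C_R = 1.67×3.02/(0.411−1.67) × (0.01013−0.3230) = (-4.006)×(-0.3128) = 1.253 mol·L⁻¹.

1.25 mol·L⁻¹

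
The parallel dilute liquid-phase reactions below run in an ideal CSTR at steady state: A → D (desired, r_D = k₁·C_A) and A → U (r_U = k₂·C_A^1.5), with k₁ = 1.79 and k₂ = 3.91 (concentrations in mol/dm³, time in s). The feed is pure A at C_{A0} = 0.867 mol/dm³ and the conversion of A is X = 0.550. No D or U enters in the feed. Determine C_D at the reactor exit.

Exit C_A = C_{A0}(1−X) = 0.867×0.450 = 0.3901 mol/dm³.
Rates in a CSTR are evaluated at the outlet concentration: r_D = 1.79×0.3901 = 0.6984, r_U = 3.91×0.3901^1.5 = 0.9528.
Fraction of consumed A going to D: r_D/(r_D+r_U) = 0.4229.
C_D = 0.4229·C_{A0}·X = 0.4229×0.867×0.550 = 0.202 mol/dm³.

0.202 mol/dm³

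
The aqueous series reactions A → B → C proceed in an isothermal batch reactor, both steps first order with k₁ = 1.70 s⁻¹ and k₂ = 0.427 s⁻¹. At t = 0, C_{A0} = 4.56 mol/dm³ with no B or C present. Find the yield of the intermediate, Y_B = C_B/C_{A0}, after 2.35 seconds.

Solving the coupled first-order balances gives C_B(t) = [k₁/(k₂−k₁)]·C_{A0}·(e^(−k₁t) − e^(−k₂t)).
e^(−k₁t) = e^(−1.70×2.35) = e^(−3.995) = 0.01841; e^(−k₂t) = e^(−1.003) = 0.3666.
C_B = 1.70×4.56/(0.427−1.70) × (0.01841−0.3666) = (-6.090)×(-0.3482) = 2.120 mol/dm³.
Y_B = C_B/C_{A0} = 2.120/4.56 = 0.465.

0.465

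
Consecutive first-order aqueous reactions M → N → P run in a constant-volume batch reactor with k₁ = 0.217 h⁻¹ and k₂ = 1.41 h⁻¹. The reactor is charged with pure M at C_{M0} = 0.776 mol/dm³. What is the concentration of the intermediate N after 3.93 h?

0.0596 mol/dm³

The intermediate concentration in a first-order A→B→C sequence is C_N = k₁C_{M0}(e^(−k₁t) − e^(−k₂t))/(k₂−k₁).
e^(−k₁t) = e^(−0.217×3.93) = e^(−0.8528) = 0.4262; e^(−k₂t) = e^(−5.541) = 0.003921.
C_N = 0.217×0.776/(1.41−0.217) × (0.4262−0.003921) = 0.1412×0.4223 = 0.05961 mol/dm³.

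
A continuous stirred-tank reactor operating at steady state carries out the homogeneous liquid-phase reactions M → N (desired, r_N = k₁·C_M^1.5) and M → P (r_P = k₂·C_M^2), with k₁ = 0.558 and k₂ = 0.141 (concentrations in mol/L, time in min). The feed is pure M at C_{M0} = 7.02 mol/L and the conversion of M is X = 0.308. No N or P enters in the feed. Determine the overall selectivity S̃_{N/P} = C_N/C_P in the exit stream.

Exit C_M = C_{M0}(1−X) = 7.02×0.692 = 4.858 mol/L.
A CSTR operates uniformly at the exit composition, giving r_N = 5.974 and r_P = 3.327 (each k·C_M^n at C_M = 4.858).
Overall selectivity = C_N/C_P = r_Nτ/(r_Pτ) = r_N/r_P = 1.80.

1.80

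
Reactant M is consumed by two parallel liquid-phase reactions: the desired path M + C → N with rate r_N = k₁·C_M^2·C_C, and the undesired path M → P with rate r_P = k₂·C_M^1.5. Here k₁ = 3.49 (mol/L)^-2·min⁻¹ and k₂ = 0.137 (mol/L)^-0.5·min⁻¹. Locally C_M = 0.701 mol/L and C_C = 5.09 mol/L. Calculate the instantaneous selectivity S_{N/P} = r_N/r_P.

109

S_{N/P} = r_N/r_P = (k₁·C_M^2·C_C)/(k₂·C_M^1.5) = (k₁/k₂)·C_M^0.5·C_C.
= (3.49×0.7010^2×5.090) / (0.137×0.7010^1.5) = 8.729/0.08041 = 109.
Since the desired path is higher order in M, keeping C_M high (PFR or concentrated feed) favours N.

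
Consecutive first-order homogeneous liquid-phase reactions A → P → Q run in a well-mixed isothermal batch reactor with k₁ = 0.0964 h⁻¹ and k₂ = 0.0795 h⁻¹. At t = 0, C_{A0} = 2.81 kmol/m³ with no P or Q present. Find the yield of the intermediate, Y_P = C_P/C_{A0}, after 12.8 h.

For first-order series with pure A initially, C_P(t) = k₁C_{A0}/(k₂−k₁)·(e^(−k₁t) − e^(−k₂t)).
e^(−k₁t) = e^(−0.0964×12.8) = e^(−1.234) = 0.2911; e^(−k₂t) = e^(−1.018) = 0.3615.
C_P = 0.0964×2.81/(0.0795−0.0964) × (0.2911−0.3615) = (-16.03)×(-0.07031) = 1.127 kmol/m³.
Y_P = C_P/C_{A0} = 1.127/2.81 = 0.401.

0.401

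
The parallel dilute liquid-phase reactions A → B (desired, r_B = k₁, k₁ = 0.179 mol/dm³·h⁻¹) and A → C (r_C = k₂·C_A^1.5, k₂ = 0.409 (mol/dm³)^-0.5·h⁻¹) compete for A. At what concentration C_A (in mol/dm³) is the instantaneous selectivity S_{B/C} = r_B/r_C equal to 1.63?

0.416 mol/dm³

S_{B/C} = (k₁/k₂)·C_A^-1.5 ⇒ C_A = (S·k₂/k₁)^(1/(-1.5)).
= (1.63×0.409/0.179)^(-0.6667) = (3.724)^(-0.6667) = 0.416 mol/dm³.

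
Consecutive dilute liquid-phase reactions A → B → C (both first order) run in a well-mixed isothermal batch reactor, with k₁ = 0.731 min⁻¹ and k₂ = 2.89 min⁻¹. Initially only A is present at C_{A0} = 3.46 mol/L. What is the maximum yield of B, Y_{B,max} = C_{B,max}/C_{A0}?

0.159

For a first-order series the maximum intermediate yield is C_{B,max}/C_{A0} = (k₁/k₂)^[k₂/(k₂−k₁)].
= (0.731/2.89)^(2.89/(2.89−0.731)) = (0.2529)^(1.339) = 0.1588.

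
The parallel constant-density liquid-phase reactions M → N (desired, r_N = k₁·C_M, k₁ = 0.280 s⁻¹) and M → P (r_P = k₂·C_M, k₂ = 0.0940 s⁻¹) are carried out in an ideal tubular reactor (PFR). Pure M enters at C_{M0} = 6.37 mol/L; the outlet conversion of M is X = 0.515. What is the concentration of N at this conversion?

C_M = C_{M0}(1−X) = 3.089 mol/L.
Both paths are first order in M, so the instantaneous fraction to N is constant: dC_N/d(−C_M) = k₁/(k₁+k₂) = 0.7487.
C_N = 0.7487·(C_{M0}−C_M) = 0.7487×3.281 = 2.46 mol/L.

2.46 mol/L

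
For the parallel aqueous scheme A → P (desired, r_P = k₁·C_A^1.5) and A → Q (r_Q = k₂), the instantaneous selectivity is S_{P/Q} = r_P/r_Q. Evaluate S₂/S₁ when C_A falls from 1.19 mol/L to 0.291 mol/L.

S_{P/Q} = (k₁/k₂)·C_A^1.5, so S₂/S₁ = (C_{A,2}/C_{A,1})^1.5.
= (0.291/1.19)^1.5 = (0.2445)^1.5 = 0.121.
Selectivity toward P falls as C_A falls — high-concentration operation is favoured.

0.121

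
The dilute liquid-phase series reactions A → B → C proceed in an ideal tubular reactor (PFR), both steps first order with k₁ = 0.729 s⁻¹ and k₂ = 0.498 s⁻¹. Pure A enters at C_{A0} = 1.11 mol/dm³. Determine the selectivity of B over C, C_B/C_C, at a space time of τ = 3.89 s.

The intermediate concentration in a first-order A→B→C sequence is C_B = k₁C_{A0}(e^(−k₁τ) − e^(−k₂τ))/(k₂−k₁).
e^(−k₁τ) = e^(−0.729×3.89) = e^(−2.836) = 0.05867; e^(−k₂τ) = e^(−1.937) = 0.1441.
C_B = 0.729×1.11/(0.498−0.729) × (0.05867−0.1441) = (-3.503)×(-0.08543) = 0.2993 mol/dm³.
C_A = C_{A0}e^(−k₁τ) = 0.06512 mol/dm³, so C_C = C_{A0}−C_A−C_B = 0.7456 mol/dm³; C_B/C_C = 0.401.

0.401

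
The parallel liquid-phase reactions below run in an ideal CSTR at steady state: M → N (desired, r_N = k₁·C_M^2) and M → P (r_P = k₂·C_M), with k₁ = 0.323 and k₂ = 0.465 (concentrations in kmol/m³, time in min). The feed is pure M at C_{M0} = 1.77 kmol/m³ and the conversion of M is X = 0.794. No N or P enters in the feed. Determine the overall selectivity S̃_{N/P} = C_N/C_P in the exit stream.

Exit C_M = C_{M0}(1−X) = 1.77×0.206 = 0.3646 kmol/m³.
A CSTR operates uniformly at the exit composition, giving r_N = 0.04294 and r_P = 0.1695 (each k·C_M^n at C_M = 0.3646).
Overall selectivity = C_N/C_P = r_Nτ/(r_Pτ) = r_N/r_P = 0.253.

0.253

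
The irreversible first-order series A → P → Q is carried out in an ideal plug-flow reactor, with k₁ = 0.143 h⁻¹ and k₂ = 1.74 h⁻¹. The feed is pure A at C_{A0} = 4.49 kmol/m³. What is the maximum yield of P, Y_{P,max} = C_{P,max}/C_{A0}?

For a first-order series the maximum intermediate yield is C_{P,max}/C_{A0} = (k₁/k₂)^[k₂/(k₂−k₁)].
= (0.143/1.74)^(1.74/(1.74−0.143)) = (0.08218)^(1.090) = 0.06571.

0.0657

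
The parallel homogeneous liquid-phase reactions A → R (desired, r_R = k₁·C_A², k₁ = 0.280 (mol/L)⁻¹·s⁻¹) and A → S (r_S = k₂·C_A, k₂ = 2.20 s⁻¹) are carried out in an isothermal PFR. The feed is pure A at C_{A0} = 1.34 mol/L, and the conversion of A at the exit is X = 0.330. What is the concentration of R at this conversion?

0.0550 mol/L

C_A = C_{A0}(1−X) = 0.8978 mol/L.
Along a PFR/batch, dC_S/dC_A = −r_S/(r_R+r_S) = −k₂/(k₂+k₁·C_A).
Integrating from C_{A0} to C_A: C_S = (2.20/0.280)·ln[(2.20+0.280·1.34)/(2.20+0.280·0.898)] = 7.857·ln(2.575/2.451) = 0.3872 mol/L.
Then C_R = (C_{A0}−C_A) − C_S = 0.4422 − 0.3872 = 0.05504 mol/L.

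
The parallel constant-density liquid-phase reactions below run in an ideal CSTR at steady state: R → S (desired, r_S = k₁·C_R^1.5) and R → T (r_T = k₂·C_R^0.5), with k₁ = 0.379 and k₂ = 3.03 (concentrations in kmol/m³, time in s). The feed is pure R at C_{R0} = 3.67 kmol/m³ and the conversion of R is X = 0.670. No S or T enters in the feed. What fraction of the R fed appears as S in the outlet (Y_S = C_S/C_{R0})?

0.0881

Exit C_R = C_{R0}(1−X) = 3.67×0.330 = 1.211 kmol/m³.
A CSTR operates uniformly at the exit composition, giving r_S = 0.5051 and r_T = 3.335 (each k·C_R^n at C_R = 1.211).
Fraction of consumed R going to S: r_S/(r_S+r_T) = 0.1316.
C_S = 0.1316·C_{R0}·X = 0.1316×3.67×0.670 = 0.323 kmol/m³; Y_S = C_S/C_{R0} = 0.0881.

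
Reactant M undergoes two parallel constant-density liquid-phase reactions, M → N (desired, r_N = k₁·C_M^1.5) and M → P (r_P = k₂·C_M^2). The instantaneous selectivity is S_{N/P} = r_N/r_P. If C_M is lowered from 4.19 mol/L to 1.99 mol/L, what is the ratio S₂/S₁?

S_{N/P} = (k₁/k₂)·C_M^-0.5, so S₂/S₁ = (C_{M,2}/C_{M,1})^-0.5.
= (1.99/4.19)^(-0.5) = (0.4749)^(-0.5) = 1.45.
Selectivity toward N rises as C_M falls — low-concentration operation is favoured.

1.45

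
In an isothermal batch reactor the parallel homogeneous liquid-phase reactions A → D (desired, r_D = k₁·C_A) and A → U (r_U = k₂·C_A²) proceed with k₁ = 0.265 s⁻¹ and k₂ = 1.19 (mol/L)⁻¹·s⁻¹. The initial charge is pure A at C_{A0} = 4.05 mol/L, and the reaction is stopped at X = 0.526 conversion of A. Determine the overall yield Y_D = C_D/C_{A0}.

C_A = C_{A0}(1−X) = 1.920 mol/L.
Along a PFR/batch, dC_D/dC_A = −r_D/(r_D+r_U) = −k₁/(k₁+k₂·C_A).
Integrating from C_{A0} to C_A: C_D = (0.265/1.19)·ln[(0.265+1.19·4.05)/(0.265+1.19·1.92)] = 0.2227·ln(5.084/2.549) = 0.1537 mol/L.
Y_D = C_D/C_{A0} = 0.1537/4.05 = 0.0380.

0.0380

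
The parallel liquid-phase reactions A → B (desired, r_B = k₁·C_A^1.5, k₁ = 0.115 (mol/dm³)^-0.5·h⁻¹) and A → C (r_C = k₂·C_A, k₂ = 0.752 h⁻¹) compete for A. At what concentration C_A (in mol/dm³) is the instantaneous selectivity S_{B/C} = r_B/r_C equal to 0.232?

S_{B/C} = (k₁/k₂)·C_A^0.5 ⇒ C_A = (S·k₂/k₁)^(2).
= (0.232×0.752/0.115)^(2) = (1.517)^(2) = 2.30 mol/dm³.

2.30 mol/dm³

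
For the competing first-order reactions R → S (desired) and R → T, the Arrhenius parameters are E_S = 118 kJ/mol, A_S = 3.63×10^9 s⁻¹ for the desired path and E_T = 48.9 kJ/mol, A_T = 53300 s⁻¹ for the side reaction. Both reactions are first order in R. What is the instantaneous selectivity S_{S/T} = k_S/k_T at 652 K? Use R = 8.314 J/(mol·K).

With equal orders, S_{S/T} = k_S/k_T = (A_S/A_T)·exp[(E_T−E_S)/(RT)].
(E_T−E_S)/(RT) = (48.9−118)×10³/(8.314×652) = -69100/5421 = -12.75.
k_S/k_T = (3.63×10^9/53300)·exp(-12.75) = 68105 × 2.910×10^-6 = 0.198.
Since E_S > E_T, raising the temperature improves selectivity toward S.

0.198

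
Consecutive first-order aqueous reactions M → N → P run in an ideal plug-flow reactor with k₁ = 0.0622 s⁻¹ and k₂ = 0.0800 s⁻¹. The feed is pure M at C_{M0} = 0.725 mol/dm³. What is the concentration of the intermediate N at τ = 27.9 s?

For first-order series with pure M initially, C_N(τ) = k₁C_{M0}/(k₂−k₁)·(e^(−k₁τ) − e^(−k₂τ)).
e^(−k₁τ) = e^(−0.0622×27.9) = e^(−1.735) = 0.1763; e^(−k₂τ) = e^(−2.232) = 0.1073.
C_N = 0.0622×0.725/(0.0800−0.0622) × (0.1763−0.1073) = 2.533×0.06902 = 0.1749 mol/dm³.

0.175 mol/dm³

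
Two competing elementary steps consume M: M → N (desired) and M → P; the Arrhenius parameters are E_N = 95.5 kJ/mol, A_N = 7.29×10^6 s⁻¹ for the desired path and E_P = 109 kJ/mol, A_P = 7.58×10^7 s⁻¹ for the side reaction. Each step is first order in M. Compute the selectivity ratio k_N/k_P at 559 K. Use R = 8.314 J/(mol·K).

1.76

Since both paths have the same order in M, the concentration cancels and S_{N/P} = k_N/k_P = (A_N/A_P)·exp[(E_P−E_N)/(RT)].
(E_P−E_N)/(RT) = (109−95.5)×10³/(8.314×559) = 13500/4648 = 2.905.
k_N/k_P = (7.29×10^6/7.58×10^7)·exp(2.905) = 0.09617 × 18.26 = 1.76.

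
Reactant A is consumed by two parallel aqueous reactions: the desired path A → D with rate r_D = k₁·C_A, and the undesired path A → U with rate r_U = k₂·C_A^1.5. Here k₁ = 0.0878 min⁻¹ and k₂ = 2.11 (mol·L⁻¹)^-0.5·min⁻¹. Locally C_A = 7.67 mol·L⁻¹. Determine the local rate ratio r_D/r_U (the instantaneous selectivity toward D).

S_{D/U} = r_D/r_U = (k₁·C_A)/(k₂·C_A^1.5) = (k₁/k₂)·C_A^-0.5.
= (0.0878×7.670) / (2.11×7.670^1.5) = 0.6734/44.82 = 0.0150.
The undesired path is higher order in A, so low C_A (CSTR or dilute feed) favours D.

0.0150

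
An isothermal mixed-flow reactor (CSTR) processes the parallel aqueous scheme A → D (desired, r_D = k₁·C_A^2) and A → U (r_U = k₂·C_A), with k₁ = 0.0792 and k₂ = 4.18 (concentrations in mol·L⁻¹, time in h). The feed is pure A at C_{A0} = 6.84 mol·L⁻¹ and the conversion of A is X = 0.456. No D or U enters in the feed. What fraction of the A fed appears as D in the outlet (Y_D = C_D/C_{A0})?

Exit C_A = C_{A0}(1−X) = 6.84×0.544 = 3.721 mol·L⁻¹.
Rates in a CSTR are evaluated at the outlet concentration: r_D = 0.0792×3.721^2 = 1.097, r_U = 4.18×3.721 = 15.55.
Fraction of consumed A going to D: r_D/(r_D+r_U) = 0.06586.
C_D = 0.06586·C_{A0}·X = 0.06586×6.84×0.456 = 0.205 mol·L⁻¹; Y_D = C_D/C_{A0} = 0.0300.

0.0300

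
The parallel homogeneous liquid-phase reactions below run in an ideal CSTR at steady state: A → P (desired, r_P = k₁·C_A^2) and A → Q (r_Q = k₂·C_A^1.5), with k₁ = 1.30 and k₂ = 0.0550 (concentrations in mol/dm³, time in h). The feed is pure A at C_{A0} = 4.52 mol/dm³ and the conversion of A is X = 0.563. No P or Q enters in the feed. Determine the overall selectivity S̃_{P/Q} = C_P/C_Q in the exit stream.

33.2

Exit C_A = C_{A0}(1−X) = 4.52×0.437 = 1.975 mol/dm³.
In a CSTR the entire volume is at exit conditions, so r_P = 1.30×1.975^2 = 5.072 and r_Q = 0.0550×1.975^1.5 = 0.1527.
Overall selectivity = C_P/C_Q = r_Pτ/(r_Qτ) = r_P/r_Q = 33.2.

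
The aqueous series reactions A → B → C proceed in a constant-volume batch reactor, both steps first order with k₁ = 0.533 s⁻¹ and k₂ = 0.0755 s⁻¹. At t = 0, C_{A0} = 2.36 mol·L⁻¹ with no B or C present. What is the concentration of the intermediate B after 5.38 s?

The intermediate concentration in a first-order A→B→C sequence is C_B = k₁C_{A0}(e^(−k₁t) − e^(−k₂t))/(k₂−k₁).
e^(−k₁t) = e^(−0.533×5.38) = e^(−2.868) = 0.05684; e^(−k₂t) = e^(−0.4062) = 0.6662.
C_B = 0.533×2.36/(0.0755−0.533) × (0.05684−0.6662) = (-2.749)×(-0.6093) = 1.675 mol·L⁻¹.

1.68 mol·L⁻¹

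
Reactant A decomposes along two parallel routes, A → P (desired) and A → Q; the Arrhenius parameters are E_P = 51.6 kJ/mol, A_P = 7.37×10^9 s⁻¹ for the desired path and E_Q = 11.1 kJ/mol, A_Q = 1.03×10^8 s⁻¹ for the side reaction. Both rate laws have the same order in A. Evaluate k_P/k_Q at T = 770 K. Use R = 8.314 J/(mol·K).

0.128

With equal orders, S_{P/Q} = k_P/k_Q = (A_P/A_Q)·exp[(E_Q−E_P)/(RT)].
(E_Q−E_P)/(RT) = (11.1−51.6)×10³/(8.314×770) = -40500/6402 = -6.326.
k_P/k_Q = (7.37×10^9/1.03×10^8)·exp(-6.326) = 71.55 × 0.001789 = 0.128.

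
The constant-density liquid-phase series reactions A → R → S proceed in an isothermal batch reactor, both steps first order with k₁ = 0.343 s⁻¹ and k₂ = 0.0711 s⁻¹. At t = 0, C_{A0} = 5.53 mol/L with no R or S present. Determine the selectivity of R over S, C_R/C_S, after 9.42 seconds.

1.63

The intermediate concentration in a first-order A→B→C sequence is C_R = k₁C_{A0}(e^(−k₁t) − e^(−k₂t))/(k₂−k₁).
e^(−k₁t) = e^(−0.343×9.42) = e^(−3.231) = 0.03952; e^(−k₂t) = e^(−0.6698) = 0.5118.
C_R = 0.343×5.53/(0.0711−0.343) × (0.03952−0.5118) = (-6.976)×(-0.4723) = 3.295 mol/L.
C_A = C_{A0}e^(−k₁t) = 0.2185 mol/L, so C_S = C_{A0}−C_A−C_R = 2.017 mol/L; C_R/C_S = 1.63.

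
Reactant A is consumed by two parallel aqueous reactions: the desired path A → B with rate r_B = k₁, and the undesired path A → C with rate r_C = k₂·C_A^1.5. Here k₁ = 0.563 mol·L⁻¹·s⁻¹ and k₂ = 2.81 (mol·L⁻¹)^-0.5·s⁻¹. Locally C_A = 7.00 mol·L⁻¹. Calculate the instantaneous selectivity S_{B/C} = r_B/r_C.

S_{B/C} = r_B/r_C = (k₁)/(k₂·C_A^1.5) = (k₁/k₂)·C_A^-1.5.
= (0.563) / (2.81×7.000^1.5) = 0.5630/52.04 = 0.0108.

0.0108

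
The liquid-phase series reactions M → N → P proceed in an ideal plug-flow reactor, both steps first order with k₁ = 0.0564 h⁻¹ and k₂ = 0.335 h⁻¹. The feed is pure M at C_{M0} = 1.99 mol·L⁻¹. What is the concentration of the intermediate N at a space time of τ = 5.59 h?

0.232 mol·L⁻¹

Solving the coupled first-order balances gives C_N(τ) = [k₁/(k₂−k₁)]·C_{M0}·(e^(−k₁τ) − e^(−k₂τ)).
e^(−k₁τ) = e^(−0.0564×5.59) = e^(−0.3153) = 0.7296; e^(−k₂τ) = e^(−1.873) = 0.1537.
C_N = 0.0564×1.99/(0.335−0.0564) × (0.7296−0.1537) = 0.4029×0.5759 = 0.2320 mol·L⁻¹.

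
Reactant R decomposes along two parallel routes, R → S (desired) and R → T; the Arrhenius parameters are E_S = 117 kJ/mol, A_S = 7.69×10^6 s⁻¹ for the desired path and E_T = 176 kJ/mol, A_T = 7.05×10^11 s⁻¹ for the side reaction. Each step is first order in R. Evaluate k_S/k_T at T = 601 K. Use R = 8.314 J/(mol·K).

k_S/k_T = (A_S/A_T)·exp[−(E_S−E_T)/(RT)] = (A_S/A_T)·exp[(E_T−E_S)/(RT)].
(E_T−E_S)/(RT) = (176−117)×10³/(8.314×601) = 59000/4997 = 11.81.
k_S/k_T = (7.69×10^6/7.05×10^11)·exp(11.81) = 1.091×10^-5 × 1.343×10^5 = 1.46.

1.46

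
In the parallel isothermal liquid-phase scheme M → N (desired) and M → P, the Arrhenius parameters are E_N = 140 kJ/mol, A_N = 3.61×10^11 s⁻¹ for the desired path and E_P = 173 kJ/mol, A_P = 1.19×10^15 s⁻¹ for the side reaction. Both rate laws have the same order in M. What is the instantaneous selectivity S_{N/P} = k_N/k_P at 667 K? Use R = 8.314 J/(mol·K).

Since both paths have the same order in M, the concentration cancels and S_{N/P} = k_N/k_P = (A_N/A_P)·exp[(E_P−E_N)/(RT)].
(E_P−E_N)/(RT) = (173−140)×10³/(8.314×667) = 33000/5545 = 5.951.
k_N/k_P = (3.61×10^11/1.19×10^15)·exp(5.951) = 3.034×10^-4 × 384.1 = 0.117.
Since E_N < E_P, lowering the temperature improves selectivity toward N.

0.117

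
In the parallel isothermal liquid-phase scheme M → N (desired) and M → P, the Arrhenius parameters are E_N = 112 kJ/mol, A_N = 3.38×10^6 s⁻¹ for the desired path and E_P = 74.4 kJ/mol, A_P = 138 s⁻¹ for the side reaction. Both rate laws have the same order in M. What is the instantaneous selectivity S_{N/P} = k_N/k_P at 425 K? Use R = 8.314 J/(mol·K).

0.586

Since both paths have the same order in M, the concentration cancels and S_{N/P} = k_N/k_P = (A_N/A_P)·exp[(E_P−E_N)/(RT)].
(E_P−E_N)/(RT) = (74.4−112)×10³/(8.314×425) = -37600/3533 = -10.64.
k_N/k_P = (3.38×10^6/138)·exp(-10.64) = 24493 × 2.391×10^-5 = 0.586.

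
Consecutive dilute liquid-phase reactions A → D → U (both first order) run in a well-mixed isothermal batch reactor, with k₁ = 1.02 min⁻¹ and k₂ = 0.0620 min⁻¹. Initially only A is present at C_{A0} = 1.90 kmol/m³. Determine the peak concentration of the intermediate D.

1.59 kmol/m³

For a first-order series the maximum intermediate yield is C_{D,max}/C_{A0} = (k₁/k₂)^[k₂/(k₂−k₁)].
= (1.02/0.0620)^(0.0620/(0.0620−1.02)) = (16.45)^(-0.06472) = 0.8342.
C_{D,max} = 0.8342×1.90 = 1.59 kmol/m³.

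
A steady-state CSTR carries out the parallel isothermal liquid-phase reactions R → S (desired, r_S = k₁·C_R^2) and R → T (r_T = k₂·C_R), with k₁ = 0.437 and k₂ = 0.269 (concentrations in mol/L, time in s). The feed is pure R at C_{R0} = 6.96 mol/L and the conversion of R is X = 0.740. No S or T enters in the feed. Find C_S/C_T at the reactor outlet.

Exit C_R = C_{R0}(1−X) = 6.96×0.260 = 1.810 mol/L.
Rates in a CSTR are evaluated at the outlet concentration: r_S = 0.437×1.810^2 = 1.431, r_T = 0.269×1.810 = 0.4868.
Overall selectivity = C_S/C_T = r_Sτ/(r_Tτ) = r_S/r_T = 2.94.

2.94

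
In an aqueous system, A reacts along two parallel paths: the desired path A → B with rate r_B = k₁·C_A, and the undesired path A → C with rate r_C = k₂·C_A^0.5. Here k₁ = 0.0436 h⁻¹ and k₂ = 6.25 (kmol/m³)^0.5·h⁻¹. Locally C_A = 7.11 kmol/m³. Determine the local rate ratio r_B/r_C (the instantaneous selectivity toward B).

0.0186

S_{B/C} = r_B/r_C = (k₁·C_A)/(k₂·C_A^0.5) = (k₁/k₂)·C_A^0.5.
= (0.0436×7.110) / (6.25×7.110^0.5) = 0.3100/16.67 = 0.0186.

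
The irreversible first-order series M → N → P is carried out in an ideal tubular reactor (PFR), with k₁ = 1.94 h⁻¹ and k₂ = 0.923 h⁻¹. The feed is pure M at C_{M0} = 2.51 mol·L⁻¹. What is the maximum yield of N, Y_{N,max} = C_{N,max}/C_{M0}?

0.510

For a first-order series the maximum intermediate yield is C_{N,max}/C_{M0} = (k₁/k₂)^[k₂/(k₂−k₁)].
= (1.94/0.923)^(0.923/(0.923−1.94)) = (2.102)^(-0.9076) = 0.5096.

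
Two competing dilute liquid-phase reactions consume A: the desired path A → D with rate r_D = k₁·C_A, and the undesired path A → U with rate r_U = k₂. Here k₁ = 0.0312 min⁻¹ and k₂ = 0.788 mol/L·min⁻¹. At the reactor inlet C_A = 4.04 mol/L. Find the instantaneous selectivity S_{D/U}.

0.160

S_{D/U} = r_D/r_U = (k₁·C_A)/(k₂) = (k₁/k₂)·C_A.
= (0.0312×4.040) / (0.788) = 0.1260/0.7880 = 0.160.
Since the desired path is higher order in A, keeping C_A high (PFR or concentrated feed) favours D.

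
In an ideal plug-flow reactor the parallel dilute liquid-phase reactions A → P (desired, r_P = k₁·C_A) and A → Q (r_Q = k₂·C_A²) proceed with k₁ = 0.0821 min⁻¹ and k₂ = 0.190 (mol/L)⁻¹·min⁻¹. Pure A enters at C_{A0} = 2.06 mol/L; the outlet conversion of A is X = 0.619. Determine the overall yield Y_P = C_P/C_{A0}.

0.150

C_A = C_{A0}(1−X) = 0.7849 mol/L.
Along a PFR/batch, dC_P/dC_A = −r_P/(r_P+r_Q) = −k₁/(k₁+k₂·C_A).
Integrating from C_{A0} to C_A: C_P = (0.0821/0.190)·ln[(0.0821+0.190·2.06)/(0.0821+0.190·0.785)] = 0.4321·ln(0.4735/0.2312) = 0.3097 mol/L.
Y_P = C_P/C_{A0} = 0.3097/2.06 = 0.150.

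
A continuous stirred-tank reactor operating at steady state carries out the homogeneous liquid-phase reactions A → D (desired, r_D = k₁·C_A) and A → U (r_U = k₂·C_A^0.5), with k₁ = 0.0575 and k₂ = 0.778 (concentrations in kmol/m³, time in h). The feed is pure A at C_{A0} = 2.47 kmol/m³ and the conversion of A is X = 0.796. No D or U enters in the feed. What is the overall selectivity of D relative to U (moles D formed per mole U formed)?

Exit C_A = C_{A0}(1−X) = 2.47×0.204 = 0.5039 kmol/m³.
In a CSTR the entire volume is at exit conditions, so r_D = 0.0575×0.5039 = 0.02897 and r_U = 0.778×0.5039^0.5 = 0.5523.
Overall selectivity = C_D/C_U = r_Dτ/(r_Uτ) = r_D/r_U = 0.0525.

0.0525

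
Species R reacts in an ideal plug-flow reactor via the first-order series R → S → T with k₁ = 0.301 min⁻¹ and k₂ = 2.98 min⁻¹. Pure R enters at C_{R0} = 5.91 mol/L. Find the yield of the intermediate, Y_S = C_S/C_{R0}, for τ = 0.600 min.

0.0750

The intermediate concentration in a first-order A→B→C sequence is C_S = k₁C_{R0}(e^(−k₁τ) − e^(−k₂τ))/(k₂−k₁).
e^(−k₁τ) = e^(−0.301×0.600) = e^(−0.1806) = 0.8348; e^(−k₂τ) = e^(−1.788) = 0.1673.
C_S = 0.301×5.91/(2.98−0.301) × (0.8348−0.1673) = 0.6640×0.6675 = 0.4432 mol/L.
Y_S = C_S/C_{R0} = 0.4432/5.91 = 0.0750.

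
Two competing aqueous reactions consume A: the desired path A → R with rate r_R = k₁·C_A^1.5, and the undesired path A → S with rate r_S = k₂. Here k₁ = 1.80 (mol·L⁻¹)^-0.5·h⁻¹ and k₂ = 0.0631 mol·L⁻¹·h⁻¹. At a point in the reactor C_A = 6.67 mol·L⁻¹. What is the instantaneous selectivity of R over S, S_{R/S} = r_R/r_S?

491

S_{R/S} = r_R/r_S = (k₁·C_A^1.5)/(k₂) = (k₁/k₂)·C_A^1.5.
= (1.80×6.670^1.5) / (0.0631) = 31.01/0.06310 = 491.
Since the desired path is higher order in A, keeping C_A high (PFR or concentrated feed) favours R.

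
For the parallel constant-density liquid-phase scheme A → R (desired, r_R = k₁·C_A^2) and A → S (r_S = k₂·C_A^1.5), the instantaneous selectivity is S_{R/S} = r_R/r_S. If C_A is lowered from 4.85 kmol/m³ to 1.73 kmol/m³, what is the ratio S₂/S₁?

S_{R/S} = (k₁/k₂)·C_A^0.5, so S₂/S₁ = (C_{A,2}/C_{A,1})^0.5.
= (1.73/4.85)^0.5 = (0.3567)^0.5 = 0.597.
Selectivity toward R falls as C_A falls — high-concentration operation is favoured.

0.597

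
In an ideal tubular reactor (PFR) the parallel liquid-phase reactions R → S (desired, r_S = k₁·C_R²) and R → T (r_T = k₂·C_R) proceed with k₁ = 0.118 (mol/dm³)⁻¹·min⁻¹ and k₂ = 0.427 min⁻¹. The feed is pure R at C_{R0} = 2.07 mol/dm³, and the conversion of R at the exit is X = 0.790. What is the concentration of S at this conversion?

C_R = C_{R0}(1−X) = 0.4347 mol/dm³.
Along a PFR/batch, dC_T/dC_R = −r_T/(r_S+r_T) = −k₂/(k₂+k₁·C_R).
Integrating from C_{R0} to C_R: C_T = (0.427/0.118)·ln[(0.427+0.118·2.07)/(0.427+0.118·0.435)] = 3.619·ln(0.6713/0.4783) = 1.226 mol/dm³.
Then C_S = (C_{R0}−C_R) − C_T = 1.635 − 1.226 = 0.4088 mol/dm³.

0.409 mol/dm³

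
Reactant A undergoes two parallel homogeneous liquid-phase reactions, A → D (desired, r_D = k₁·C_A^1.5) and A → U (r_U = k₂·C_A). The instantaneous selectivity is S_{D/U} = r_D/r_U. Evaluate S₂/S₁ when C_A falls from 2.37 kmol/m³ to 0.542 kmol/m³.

0.478

S_{D/U} = (k₁/k₂)·C_A^0.5, so S₂/S₁ = (C_{A,2}/C_{A,1})^0.5.
= (0.542/2.37)^0.5 = (0.2287)^0.5 = 0.478.
Selectivity toward D falls as C_A falls — high-concentration operation is favoured.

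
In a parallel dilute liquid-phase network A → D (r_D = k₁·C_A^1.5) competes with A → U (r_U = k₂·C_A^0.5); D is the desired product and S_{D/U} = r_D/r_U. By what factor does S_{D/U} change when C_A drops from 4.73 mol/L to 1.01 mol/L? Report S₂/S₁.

S_{D/U} = (k₁/k₂)·C_A, so S₂/S₁ = (C_{A,2}/C_{A,1}).
= 1.01/4.73 = 0.214.
Selectivity toward D falls as C_A falls — high-concentration operation is favoured.

0.214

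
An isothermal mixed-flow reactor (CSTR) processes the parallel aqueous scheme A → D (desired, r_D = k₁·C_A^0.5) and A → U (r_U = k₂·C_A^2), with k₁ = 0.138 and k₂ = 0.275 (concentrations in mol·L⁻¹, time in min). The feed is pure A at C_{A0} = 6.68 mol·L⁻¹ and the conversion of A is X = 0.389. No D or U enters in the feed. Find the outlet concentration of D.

0.149 mol·L⁻¹

Exit C_A = C_{A0}(1−X) = 6.68×0.611 = 4.081 mol·L⁻¹.
In a CSTR the entire volume is at exit conditions, so r_D = 0.138×4.081^0.5 = 0.2788 and r_U = 0.275×4.081^2 = 4.581.
Fraction of consumed A going to D: r_D/(r_D+r_U) = 0.05737.
C_D = 0.05737·C_{A0}·X = 0.05737×6.68×0.389 = 0.149 mol·L⁻¹.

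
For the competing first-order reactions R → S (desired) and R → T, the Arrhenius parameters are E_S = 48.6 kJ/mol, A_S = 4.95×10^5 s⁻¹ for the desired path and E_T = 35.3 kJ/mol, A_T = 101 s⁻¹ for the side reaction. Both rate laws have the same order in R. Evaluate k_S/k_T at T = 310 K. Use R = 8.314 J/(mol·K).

k_S/k_T = (A_S/A_T)·exp[−(E_S−E_T)/(RT)] = (A_S/A_T)·exp[(E_T−E_S)/(RT)].
(E_T−E_S)/(RT) = (35.3−48.6)×10³/(8.314×310) = -13300/2577 = -5.160.
k_S/k_T = (4.95×10^5/101)·exp(-5.160) = 4901 × 0.005740 = 28.1.
Since E_S > E_T, raising the temperature improves selectivity toward S.

28.1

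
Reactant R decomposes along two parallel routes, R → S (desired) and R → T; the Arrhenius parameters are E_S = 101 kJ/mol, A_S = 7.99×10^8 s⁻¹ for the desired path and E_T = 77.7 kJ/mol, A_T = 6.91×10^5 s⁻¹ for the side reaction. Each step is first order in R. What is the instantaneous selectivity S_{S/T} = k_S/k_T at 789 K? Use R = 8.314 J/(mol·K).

33.1

Since both paths have the same order in R, the concentration cancels and S_{S/T} = k_S/k_T = (A_S/A_T)·exp[(E_T−E_S)/(RT)].
(E_T−E_S)/(RT) = (77.7−101)×10³/(8.314×789) = -23300/6560 = -3.552.
k_S/k_T = (7.99×10^8/6.91×10^5)·exp(-3.552) = 1156 × 0.02867 = 33.1.
Since E_S > E_T, raising the temperature improves selectivity toward S.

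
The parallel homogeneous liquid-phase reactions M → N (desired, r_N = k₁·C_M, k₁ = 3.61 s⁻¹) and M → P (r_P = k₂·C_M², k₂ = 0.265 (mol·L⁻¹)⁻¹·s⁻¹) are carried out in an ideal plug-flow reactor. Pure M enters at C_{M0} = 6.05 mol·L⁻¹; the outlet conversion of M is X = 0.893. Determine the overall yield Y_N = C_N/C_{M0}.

0.723

C_M = C_{M0}(1−X) = 0.6473 mol·L⁻¹.
Along a PFR/batch, dC_N/dC_M = −r_N/(r_N+r_P) = −k₁/(k₁+k₂·C_M).
Integrating from C_{M0} to C_M: C_N = (3.61/0.265)·ln[(3.61+0.265·6.05)/(3.61+0.265·0.647)] = 13.62·ln(5.213/3.782) = 4.374 mol·L⁻¹.
Y_N = C_N/C_{M0} = 4.374/6.05 = 0.723.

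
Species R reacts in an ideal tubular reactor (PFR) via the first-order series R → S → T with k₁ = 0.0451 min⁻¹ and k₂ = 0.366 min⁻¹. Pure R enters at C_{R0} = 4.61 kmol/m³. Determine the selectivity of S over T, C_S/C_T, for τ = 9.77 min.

0.321

The intermediate concentration in a first-order A→B→C sequence is C_S = k₁C_{R0}(e^(−k₁τ) − e^(−k₂τ))/(k₂−k₁).
e^(−k₁τ) = e^(−0.0451×9.77) = e^(−0.4406) = 0.6436; e^(−k₂τ) = e^(−3.576) = 0.02799.
C_S = 0.0451×4.61/(0.366−0.0451) × (0.6436−0.02799) = 0.6479×0.6156 = 0.3989 kmol/m³.
C_R = C_{R0}e^(−k₁τ) = 2.967 kmol/m³, so C_T = C_{R0}−C_R−C_S = 1.244 kmol/m³; C_S/C_T = 0.321.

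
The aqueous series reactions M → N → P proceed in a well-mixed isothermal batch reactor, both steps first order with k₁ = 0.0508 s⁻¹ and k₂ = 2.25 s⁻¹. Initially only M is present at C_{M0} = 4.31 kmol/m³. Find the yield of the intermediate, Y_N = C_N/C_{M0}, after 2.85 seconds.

0.0199

For first-order series with pure M initially, C_N(t) = k₁C_{M0}/(k₂−k₁)·(e^(−k₁t) − e^(−k₂t)).
e^(−k₁t) = e^(−0.0508×2.85) = e^(−0.1448) = 0.8652; e^(−k₂t) = e^(−6.413) = 0.001641.
C_N = 0.0508×4.31/(2.25−0.0508) × (0.8652−0.001641) = 0.09956×0.8636 = 0.08598 kmol/m³.
Y_N = C_N/C_{M0} = 0.08598/4.31 = 0.0199.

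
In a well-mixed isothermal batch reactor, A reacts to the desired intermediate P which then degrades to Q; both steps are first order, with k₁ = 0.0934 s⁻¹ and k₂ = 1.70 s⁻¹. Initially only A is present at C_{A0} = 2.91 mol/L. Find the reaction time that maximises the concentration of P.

1.81 s

Setting dC_P/dt = 0 gives t_opt = ln(k₂/k₁)/(k₂−k₁).
= ln(1.70/0.0934)/(1.70−0.0934) = ln(18.20)/1.607 = 2.901/1.607 = 1.81 s.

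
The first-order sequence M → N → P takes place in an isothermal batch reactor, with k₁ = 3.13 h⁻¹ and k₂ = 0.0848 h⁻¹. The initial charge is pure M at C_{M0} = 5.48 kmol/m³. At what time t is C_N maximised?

Setting dC_N/dt = 0 gives t_opt = ln(k₂/k₁)/(k₂−k₁).
= ln(0.0848/3.13)/(0.0848−3.13) = ln(0.02709)/-3.045 = -3.608/-3.045 = 1.18 h.

1.18 h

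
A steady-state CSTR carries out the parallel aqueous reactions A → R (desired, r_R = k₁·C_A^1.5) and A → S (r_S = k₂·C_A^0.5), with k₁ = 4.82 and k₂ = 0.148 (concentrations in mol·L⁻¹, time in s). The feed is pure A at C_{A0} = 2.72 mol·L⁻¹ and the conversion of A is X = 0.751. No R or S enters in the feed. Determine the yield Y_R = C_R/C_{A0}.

Exit C_A = C_{A0}(1−X) = 2.72×0.249 = 0.6773 mol·L⁻¹.
A CSTR operates uniformly at the exit composition, giving r_R = 2.687 and r_S = 0.1218 (each k·C_A^n at C_A = 0.6773).
Fraction of consumed A going to R: r_R/(r_R+r_S) = 0.9566.
C_R = 0.9566·C_{A0}·X = 0.9566×2.72×0.751 = 1.95 mol·L⁻¹; Y_R = C_R/C_{A0} = 0.718.

0.718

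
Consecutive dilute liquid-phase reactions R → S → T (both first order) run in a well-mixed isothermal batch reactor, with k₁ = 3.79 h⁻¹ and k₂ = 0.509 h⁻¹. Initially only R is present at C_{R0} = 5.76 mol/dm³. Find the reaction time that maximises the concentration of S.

0.612 h

The intermediate peaks when r₁ = r₂, i.e. k₁e^(−k₁t) = k₂e^(−k₂t), giving t_opt = ln(k₂/k₁)/(k₂−k₁).
= ln(0.509/3.79)/(0.509−3.79) = ln(0.1343)/-3.281 = -2.008/-3.281 = 0.612 h.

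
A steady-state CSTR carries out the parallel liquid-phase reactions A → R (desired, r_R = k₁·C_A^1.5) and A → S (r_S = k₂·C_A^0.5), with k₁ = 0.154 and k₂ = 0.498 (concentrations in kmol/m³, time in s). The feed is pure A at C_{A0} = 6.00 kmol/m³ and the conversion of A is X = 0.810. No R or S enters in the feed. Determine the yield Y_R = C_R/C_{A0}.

Exit C_A = C_{A0}(1−X) = 6.00×0.190 = 1.140 kmol/m³.
A CSTR operates uniformly at the exit composition, giving r_R = 0.1874 and r_S = 0.5317 (each k·C_A^n at C_A = 1.140).
Fraction of consumed A going to R: r_R/(r_R+r_S) = 0.2606.
C_R = 0.2606·C_{A0}·X = 0.2606×6.00×0.810 = 1.27 kmol/m³; Y_R = C_R/C_{A0} = 0.211.

0.211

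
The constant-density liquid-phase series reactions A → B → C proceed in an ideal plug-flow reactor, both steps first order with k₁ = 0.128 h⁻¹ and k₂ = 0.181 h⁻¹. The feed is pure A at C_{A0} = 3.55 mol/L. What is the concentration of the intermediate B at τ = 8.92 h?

For first-order series with pure A initially, C_B(τ) = k₁C_{A0}/(k₂−k₁)·(e^(−k₁τ) − e^(−k₂τ)).
e^(−k₁τ) = e^(−0.128×8.92) = e^(−1.142) = 0.3193; e^(−k₂τ) = e^(−1.615) = 0.1990.
C_B = 0.128×3.55/(0.181−0.128) × (0.3193−0.1990) = 8.574×0.1203 = 1.031 mol/L.

1.03 mol/L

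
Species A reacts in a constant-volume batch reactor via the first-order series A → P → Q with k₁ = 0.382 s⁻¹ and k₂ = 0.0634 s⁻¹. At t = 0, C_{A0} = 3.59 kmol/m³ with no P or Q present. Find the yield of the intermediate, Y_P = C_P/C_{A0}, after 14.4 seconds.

0.476

For first-order series with pure A initially, C_P(t) = k₁C_{A0}/(k₂−k₁)·(e^(−k₁t) − e^(−k₂t)).
e^(−k₁t) = e^(−0.382×14.4) = e^(−5.501) = 0.004084; e^(−k₂t) = e^(−0.9130) = 0.4013.
C_P = 0.382×3.59/(0.0634−0.382) × (0.004084−0.4013) = (-4.304)×(-0.3973) = 1.710 kmol/m³.
Y_P = C_P/C_{A0} = 1.710/3.59 = 0.476.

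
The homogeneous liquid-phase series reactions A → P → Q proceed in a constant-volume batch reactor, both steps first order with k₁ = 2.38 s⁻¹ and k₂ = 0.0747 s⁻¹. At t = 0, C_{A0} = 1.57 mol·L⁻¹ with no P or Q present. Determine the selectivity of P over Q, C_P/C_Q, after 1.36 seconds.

For first-order series with pure A initially, C_P(t) = k₁C_{A0}/(k₂−k₁)·(e^(−k₁t) − e^(−k₂t)).
e^(−k₁t) = e^(−2.38×1.36) = e^(−3.237) = 0.03929; e^(−k₂t) = e^(−0.1016) = 0.9034.
C_P = 2.38×1.57/(0.0747−2.38) × (0.03929−0.9034) = (-1.621)×(-0.8641) = 1.401 mol·L⁻¹.
C_A = C_{A0}e^(−k₁t) = 0.06168 mol·L⁻¹, so C_Q = C_{A0}−C_A−C_P = 0.1077 mol·L⁻¹; C_P/C_Q = 13.0.

13.0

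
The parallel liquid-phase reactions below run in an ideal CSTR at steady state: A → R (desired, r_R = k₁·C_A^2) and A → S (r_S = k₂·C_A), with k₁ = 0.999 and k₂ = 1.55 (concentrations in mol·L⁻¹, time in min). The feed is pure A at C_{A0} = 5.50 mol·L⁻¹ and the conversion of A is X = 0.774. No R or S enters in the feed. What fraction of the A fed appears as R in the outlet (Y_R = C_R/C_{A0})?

Exit C_A = C_{A0}(1−X) = 5.50×0.226 = 1.243 mol·L⁻¹.
Rates in a CSTR are evaluated at the outlet concentration: r_R = 0.999×1.243^2 = 1.544, r_S = 1.55×1.243 = 1.927.
Fraction of consumed A going to R: r_R/(r_R+r_S) = 0.4448.
C_R = 0.4448·C_{A0}·X = 0.4448×5.50×0.774 = 1.89 mol·L⁻¹; Y_R = C_R/C_{A0} = 0.344.

0.344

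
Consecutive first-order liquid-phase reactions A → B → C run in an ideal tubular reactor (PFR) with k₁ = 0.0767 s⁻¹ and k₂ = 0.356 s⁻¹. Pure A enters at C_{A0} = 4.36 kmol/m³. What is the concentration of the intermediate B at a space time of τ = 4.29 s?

For first-order series with pure A initially, C_B(τ) = k₁C_{A0}/(k₂−k₁)·(e^(−k₁τ) − e^(−k₂τ)).
e^(−k₁τ) = e^(−0.0767×4.29) = e^(−0.3290) = 0.7196; e^(−k₂τ) = e^(−1.527) = 0.2171.
C_B = 0.0767×4.36/(0.356−0.0767) × (0.7196−0.2171) = 1.197×0.5025 = 0.6016 kmol/m³.

0.602 kmol/m³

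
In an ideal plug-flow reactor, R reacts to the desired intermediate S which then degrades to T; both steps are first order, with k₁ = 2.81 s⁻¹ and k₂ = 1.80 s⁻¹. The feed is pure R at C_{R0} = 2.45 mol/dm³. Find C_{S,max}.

1.11 mol/dm³

Evaluating C_S at τ_opt = ln(k₂/k₁)/(k₂−k₁) gives C_{S,max}/C_{R0} = (k₁/k₂)^[k₂/(k₂−k₁)].
= (2.81/1.80)^(1.80/(1.80−2.81)) = (1.561)^(-1.782) = 0.4521.
C_{S,max} = 0.4521×2.45 = 1.11 mol/dm³.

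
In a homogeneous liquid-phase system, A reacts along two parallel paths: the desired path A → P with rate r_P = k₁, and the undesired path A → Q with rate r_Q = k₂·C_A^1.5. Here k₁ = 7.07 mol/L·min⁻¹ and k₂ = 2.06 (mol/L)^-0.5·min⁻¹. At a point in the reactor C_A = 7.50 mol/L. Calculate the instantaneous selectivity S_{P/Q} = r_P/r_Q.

S_{P/Q} = r_P/r_Q = (k₁)/(k₂·C_A^1.5) = (k₁/k₂)·C_A^-1.5.
= (7.07) / (2.06×7.500^1.5) = 7.070/42.31 = 0.167.

0.167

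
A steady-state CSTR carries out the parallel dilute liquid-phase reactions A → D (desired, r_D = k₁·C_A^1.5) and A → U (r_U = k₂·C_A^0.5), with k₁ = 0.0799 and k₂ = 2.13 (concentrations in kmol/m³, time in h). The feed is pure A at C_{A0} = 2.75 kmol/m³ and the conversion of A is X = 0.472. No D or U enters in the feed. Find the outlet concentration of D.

0.0670 kmol/m³

Exit C_A = C_{A0}(1−X) = 2.75×0.528 = 1.452 kmol/m³.
A CSTR operates uniformly at the exit composition, giving r_D = 0.1398 and r_U = 2.567 (each k·C_A^n at C_A = 1.452).
Fraction of consumed A going to D: r_D/(r_D+r_U) = 0.05165.
C_D = 0.05165·C_{A0}·X = 0.05165×2.75×0.472 = 0.0670 kmol/m³.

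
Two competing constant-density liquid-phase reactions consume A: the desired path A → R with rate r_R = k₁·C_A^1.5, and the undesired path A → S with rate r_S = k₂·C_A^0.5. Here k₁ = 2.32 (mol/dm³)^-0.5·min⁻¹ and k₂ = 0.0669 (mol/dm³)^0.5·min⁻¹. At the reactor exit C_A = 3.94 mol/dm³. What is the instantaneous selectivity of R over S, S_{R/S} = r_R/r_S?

137

S_{R/S} = r_R/r_S = (k₁·C_A^1.5)/(k₂·C_A^0.5) = (k₁/k₂)·C_A.
= (2.32×3.940^1.5) / (0.0669×3.940^0.5) = 18.14/0.1328 = 137.
Since the desired path is higher order in A, keeping C_A high (PFR or concentrated feed) favours R.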